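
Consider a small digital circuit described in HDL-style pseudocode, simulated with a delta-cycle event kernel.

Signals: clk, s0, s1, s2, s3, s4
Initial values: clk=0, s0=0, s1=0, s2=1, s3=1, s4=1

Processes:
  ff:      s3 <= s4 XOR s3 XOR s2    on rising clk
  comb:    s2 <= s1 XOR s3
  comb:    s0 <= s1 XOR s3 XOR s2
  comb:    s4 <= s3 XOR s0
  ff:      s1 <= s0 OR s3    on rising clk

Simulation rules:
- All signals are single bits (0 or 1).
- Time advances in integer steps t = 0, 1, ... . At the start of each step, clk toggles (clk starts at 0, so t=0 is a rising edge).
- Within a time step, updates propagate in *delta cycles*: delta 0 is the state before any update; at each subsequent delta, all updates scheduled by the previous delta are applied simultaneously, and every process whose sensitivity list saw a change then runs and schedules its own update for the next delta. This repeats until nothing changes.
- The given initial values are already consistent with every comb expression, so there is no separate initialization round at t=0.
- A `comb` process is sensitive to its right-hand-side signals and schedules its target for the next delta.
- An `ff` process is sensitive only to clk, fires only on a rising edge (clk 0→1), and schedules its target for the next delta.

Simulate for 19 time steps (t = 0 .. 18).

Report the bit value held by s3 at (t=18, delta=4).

1

[bits: s1,clk,s3,s2,s0,s4]
t=0: Δ0=001101 Δ1=011101 Δ2=111101 Δ3=111011 Δ4=111000 Δ5=111001 | 5Δ
t=1: Δ0=111001 Δ1=101001 | 1Δ
t=2: Δ0=101001 Δ1=111001 Δ2=110001 Δ3=110110 Δ4=110101 Δ5=110100 | 5Δ
t=3: Δ0=110100 Δ1=100100 | 1Δ
t=4: Δ0=100100 Δ1=110100 Δ2=011100 Δ3=011101 | 3Δ
t=5: Δ0=011101 Δ1=001101 | 1Δ
t=6: Δ0=001101 Δ1=011101 Δ2=111101 Δ3=111011 Δ4=111000 Δ5=111001 | 5Δ
t=7: Δ0=111001 Δ1=101001 | 1Δ
t=8: Δ0=101001 Δ1=111001 Δ2=110001 Δ3=110110 Δ4=110101 Δ5=110100 | 5Δ
t=9: Δ0=110100 Δ1=100100 | 1Δ
t=10: Δ0=100100 Δ1=110100 Δ2=011100 Δ3=011101 | 3Δ
t=11: Δ0=011101 Δ1=001101 | 1Δ
t=12: Δ0=001101 Δ1=011101 Δ2=111101 Δ3=111011 Δ4=111000 Δ5=111001 | 5Δ
t=13: Δ0=111001 Δ1=101001 | 1Δ
t=14: Δ0=101001 Δ1=111001 Δ2=110001 Δ3=110110 Δ4=110101 Δ5=110100 | 5Δ
t=15: Δ0=110100 Δ1=100100 | 1Δ
t=16: Δ0=100100 Δ1=110100 Δ2=011100 Δ3=011101 | 3Δ
t=17: Δ0=011101 Δ1=001101 | 1Δ
t=18: Δ0=001101 Δ1=011101 Δ2=111101 Δ3=111011 Δ4=111000 Δ5=111001 | 5Δ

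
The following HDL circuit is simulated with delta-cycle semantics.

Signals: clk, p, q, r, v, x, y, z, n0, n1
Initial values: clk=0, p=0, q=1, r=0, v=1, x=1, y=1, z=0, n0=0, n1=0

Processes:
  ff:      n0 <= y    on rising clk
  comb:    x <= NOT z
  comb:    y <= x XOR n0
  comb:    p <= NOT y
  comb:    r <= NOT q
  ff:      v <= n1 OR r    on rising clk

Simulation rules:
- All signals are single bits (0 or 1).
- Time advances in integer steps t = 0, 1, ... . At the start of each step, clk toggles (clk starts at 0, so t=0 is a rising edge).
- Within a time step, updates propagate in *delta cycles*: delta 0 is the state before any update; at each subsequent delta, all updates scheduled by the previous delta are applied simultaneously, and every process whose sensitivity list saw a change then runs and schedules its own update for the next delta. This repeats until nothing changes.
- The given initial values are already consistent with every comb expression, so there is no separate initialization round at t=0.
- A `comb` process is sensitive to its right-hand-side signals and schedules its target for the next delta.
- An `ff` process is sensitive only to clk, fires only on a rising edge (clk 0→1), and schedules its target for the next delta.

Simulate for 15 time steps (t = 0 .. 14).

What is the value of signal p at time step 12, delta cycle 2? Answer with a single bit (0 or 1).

0

t0.Δ0 n0=0 x=1 r=0 v=1 z=0 q=1 clk=0 n1=0 p=0 y=1
t0.Δ1 n0=0 x=1 r=0 v=1 z=0 q=1 clk=1 n1=0 p=0 y=1
t0.Δ2 n0=1 x=1 r=0 v=0 z=0 q=1 clk=1 n1=0 p=0 y=1
t0.Δ3 n0=1 x=1 r=0 v=0 z=0 q=1 clk=1 n1=0 p=0 y=0
t0.Δ4 n0=1 x=1 r=0 v=0 z=0 q=1 clk=1 n1=0 p=1 y=0
t1.Δ0 n0=1 x=1 r=0 v=0 z=0 q=1 clk=1 n1=0 p=1 y=0
t1.Δ1 n0=1 x=1 r=0 v=0 z=0 q=1 clk=0 n1=0 p=1 y=0
t2.Δ0 n0=1 x=1 r=0 v=0 z=0 q=1 clk=0 n1=0 p=1 y=0
t2.Δ1 n0=1 x=1 r=0 v=0 z=0 q=1 clk=1 n1=0 p=1 y=0
t2.Δ2 n0=0 x=1 r=0 v=0 z=0 q=1 clk=1 n1=0 p=1 y=0
t2.Δ3 n0=0 x=1 r=0 v=0 z=0 q=1 clk=1 n1=0 p=1 y=1
t2.Δ4 n0=0 x=1 r=0 v=0 z=0 q=1 clk=1 n1=0 p=0 y=1
t3.Δ0 n0=0 x=1 r=0 v=0 z=0 q=1 clk=1 n1=0 p=0 y=1
t3.Δ1 n0=0 x=1 r=0 v=0 z=0 q=1 clk=0 n1=0 p=0 y=1
t4.Δ0 n0=0 x=1 r=0 v=0 z=0 q=1 clk=0 n1=0 p=0 y=1
t4.Δ1 n0=0 x=1 r=0 v=0 z=0 q=1 clk=1 n1=0 p=0 y=1
t4.Δ2 n0=1 x=1 r=0 v=0 z=0 q=1 clk=1 n1=0 p=0 y=1
t4.Δ3 n0=1 x=1 r=0 v=0 z=0 q=1 clk=1 n1=0 p=0 y=0
t4.Δ4 n0=1 x=1 r=0 v=0 z=0 q=1 clk=1 n1=0 p=1 y=0
t5.Δ0 n0=1 x=1 r=0 v=0 z=0 q=1 clk=1 n1=0 p=1 y=0
t5.Δ1 n0=1 x=1 r=0 v=0 z=0 q=1 clk=0 n1=0 p=1 y=0
t6.Δ0 n0=1 x=1 r=0 v=0 z=0 q=1 clk=0 n1=0 p=1 y=0
t6.Δ1 n0=1 x=1 r=0 v=0 z=0 q=1 clk=1 n1=0 p=1 y=0
t6.Δ2 n0=0 x=1 r=0 v=0 z=0 q=1 clk=1 n1=0 p=1 y=0
t6.Δ3 n0=0 x=1 r=0 v=0 z=0 q=1 clk=1 n1=0 p=1 y=1
t6.Δ4 n0=0 x=1 r=0 v=0 z=0 q=1 clk=1 n1=0 p=0 y=1
t7.Δ0 n0=0 x=1 r=0 v=0 z=0 q=1 clk=1 n1=0 p=0 y=1
t7.Δ1 n0=0 x=1 r=0 v=0 z=0 q=1 clk=0 n1=0 p=0 y=1
t8.Δ0 n0=0 x=1 r=0 v=0 z=0 q=1 clk=0 n1=0 p=0 y=1
t8.Δ1 n0=0 x=1 r=0 v=0 z=0 q=1 clk=1 n1=0 p=0 y=1
t8.Δ2 n0=1 x=1 r=0 v=0 z=0 q=1 clk=1 n1=0 p=0 y=1
t8.Δ3 n0=1 x=1 r=0 v=0 z=0 q=1 clk=1 n1=0 p=0 y=0
t8.Δ4 n0=1 x=1 r=0 v=0 z=0 q=1 clk=1 n1=0 p=1 y=0
t9.Δ0 n0=1 x=1 r=0 v=0 z=0 q=1 clk=1 n1=0 p=1 y=0
t9.Δ1 n0=1 x=1 r=0 v=0 z=0 q=1 clk=0 n1=0 p=1 y=0
t10.Δ0 n0=1 x=1 r=0 v=0 z=0 q=1 clk=0 n1=0 p=1 y=0
t10.Δ1 n0=1 x=1 r=0 v=0 z=0 q=1 clk=1 n1=0 p=1 y=0
t10.Δ2 n0=0 x=1 r=0 v=0 z=0 q=1 clk=1 n1=0 p=1 y=0
t10.Δ3 n0=0 x=1 r=0 v=0 z=0 q=1 clk=1 n1=0 p=1 y=1
t10.Δ4 n0=0 x=1 r=0 v=0 z=0 q=1 clk=1 n1=0 p=0 y=1
t11.Δ0 n0=0 x=1 r=0 v=0 z=0 q=1 clk=1 n1=0 p=0 y=1
t11.Δ1 n0=0 x=1 r=0 v=0 z=0 q=1 clk=0 n1=0 p=0 y=1
t12.Δ0 n0=0 x=1 r=0 v=0 z=0 q=1 clk=0 n1=0 p=0 y=1
t12.Δ1 n0=0 x=1 r=0 v=0 z=0 q=1 clk=1 n1=0 p=0 y=1
t12.Δ2 n0=1 x=1 r=0 v=0 z=0 q=1 clk=1 n1=0 p=0 y=1
t12.Δ3 n0=1 x=1 r=0 v=0 z=0 q=1 clk=1 n1=0 p=0 y=0
t12.Δ4 n0=1 x=1 r=0 v=0 z=0 q=1 clk=1 n1=0 p=1 y=0
t13.Δ0 n0=1 x=1 r=0 v=0 z=0 q=1 clk=1 n1=0 p=1 y=0
t13.Δ1 n0=1 x=1 r=0 v=0 z=0 q=1 clk=0 n1=0 p=1 y=0
t14.Δ0 n0=1 x=1 r=0 v=0 z=0 q=1 clk=0 n1=0 p=1 y=0
t14.Δ1 n0=1 x=1 r=0 v=0 z=0 q=1 clk=1 n1=0 p=1 y=0
t14.Δ2 n0=0 x=1 r=0 v=0 z=0 q=1 clk=1 n1=0 p=1 y=0
t14.Δ3 n0=0 x=1 r=0 v=0 z=0 q=1 clk=1 n1=0 p=1 y=1
t14.Δ4 n0=0 x=1 r=0 v=0 z=0 q=1 clk=1 n1=0 p=0 y=1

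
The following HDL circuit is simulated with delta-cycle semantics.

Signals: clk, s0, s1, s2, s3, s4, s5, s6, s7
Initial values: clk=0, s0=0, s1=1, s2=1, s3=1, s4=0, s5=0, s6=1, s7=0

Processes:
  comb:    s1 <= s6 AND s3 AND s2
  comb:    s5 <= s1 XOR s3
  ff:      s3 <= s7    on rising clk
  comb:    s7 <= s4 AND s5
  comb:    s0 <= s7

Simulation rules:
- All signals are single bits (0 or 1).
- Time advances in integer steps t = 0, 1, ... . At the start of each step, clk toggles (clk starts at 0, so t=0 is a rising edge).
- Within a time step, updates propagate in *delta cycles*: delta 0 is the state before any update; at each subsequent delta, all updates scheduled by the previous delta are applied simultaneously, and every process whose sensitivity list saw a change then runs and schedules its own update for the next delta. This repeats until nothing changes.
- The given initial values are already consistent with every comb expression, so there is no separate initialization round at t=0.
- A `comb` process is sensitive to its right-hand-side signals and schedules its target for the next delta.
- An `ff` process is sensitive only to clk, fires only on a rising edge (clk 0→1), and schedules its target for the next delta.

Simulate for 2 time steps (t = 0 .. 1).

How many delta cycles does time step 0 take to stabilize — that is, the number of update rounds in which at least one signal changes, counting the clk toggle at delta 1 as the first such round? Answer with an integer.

4

t0.Δ0 s7=0 s0=0 clk=0 s2=1 s4=0 s6=1 s5=0 s3=1 s1=1
t0.Δ1 s7=0 s0=0 clk=1 s2=1 s4=0 s6=1 s5=0 s3=1 s1=1
t0.Δ2 s7=0 s0=0 clk=1 s2=1 s4=0 s6=1 s5=0 s3=0 s1=1
t0.Δ3 s7=0 s0=0 clk=1 s2=1 s4=0 s6=1 s5=1 s3=0 s1=0
t0.Δ4 s7=0 s0=0 clk=1 s2=1 s4=0 s6=1 s5=0 s3=0 s1=0
t1.Δ0 s7=0 s0=0 clk=1 s2=1 s4=0 s6=1 s5=0 s3=0 s1=0
t1.Δ1 s7=0 s0=0 clk=0 s2=1 s4=0 s6=1 s5=0 s3=0 s1=0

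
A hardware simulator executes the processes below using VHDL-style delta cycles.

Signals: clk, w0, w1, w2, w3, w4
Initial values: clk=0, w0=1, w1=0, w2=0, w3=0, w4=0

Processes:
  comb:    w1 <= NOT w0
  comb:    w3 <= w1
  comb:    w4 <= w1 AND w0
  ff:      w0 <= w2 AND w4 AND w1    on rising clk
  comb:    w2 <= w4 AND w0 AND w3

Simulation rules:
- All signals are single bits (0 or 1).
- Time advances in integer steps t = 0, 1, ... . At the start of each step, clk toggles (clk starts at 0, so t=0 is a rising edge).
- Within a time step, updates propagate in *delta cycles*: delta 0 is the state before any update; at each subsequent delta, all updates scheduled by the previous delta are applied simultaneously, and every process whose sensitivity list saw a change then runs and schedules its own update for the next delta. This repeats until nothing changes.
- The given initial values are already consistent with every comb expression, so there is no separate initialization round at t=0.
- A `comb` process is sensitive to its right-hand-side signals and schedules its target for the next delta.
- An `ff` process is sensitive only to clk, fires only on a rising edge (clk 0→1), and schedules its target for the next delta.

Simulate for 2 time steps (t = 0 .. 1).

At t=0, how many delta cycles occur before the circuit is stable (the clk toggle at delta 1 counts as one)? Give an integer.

4

[bits: w3,clk,w0,w2,w4,w1]
t=0: Δ0=001000 Δ1=011000 Δ2=010000 Δ3=010001 Δ4=110001 | 4Δ
t=1: Δ0=110001 Δ1=100001 | 1Δ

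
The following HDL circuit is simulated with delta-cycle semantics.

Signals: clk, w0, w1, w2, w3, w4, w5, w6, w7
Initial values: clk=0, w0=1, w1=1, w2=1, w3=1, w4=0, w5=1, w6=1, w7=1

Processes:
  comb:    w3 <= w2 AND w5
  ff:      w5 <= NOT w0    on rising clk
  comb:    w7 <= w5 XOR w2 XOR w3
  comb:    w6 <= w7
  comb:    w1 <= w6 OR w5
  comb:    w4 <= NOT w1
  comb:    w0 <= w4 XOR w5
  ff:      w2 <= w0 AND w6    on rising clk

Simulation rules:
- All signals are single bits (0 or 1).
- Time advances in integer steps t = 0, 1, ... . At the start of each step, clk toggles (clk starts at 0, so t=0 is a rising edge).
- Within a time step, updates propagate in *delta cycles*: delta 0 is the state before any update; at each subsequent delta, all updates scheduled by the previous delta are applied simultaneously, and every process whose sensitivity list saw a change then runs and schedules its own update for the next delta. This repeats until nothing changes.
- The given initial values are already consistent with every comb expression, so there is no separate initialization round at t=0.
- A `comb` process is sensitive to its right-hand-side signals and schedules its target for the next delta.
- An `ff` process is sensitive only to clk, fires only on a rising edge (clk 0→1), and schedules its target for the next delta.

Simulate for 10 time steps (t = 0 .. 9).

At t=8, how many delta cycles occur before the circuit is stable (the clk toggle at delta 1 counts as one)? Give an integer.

3

t0.Δ0 w7=1 w2=1 w0=1 clk=0 w1=1 w3=1 w4=0 w6=1 w5=1
t0.Δ1 w7=1 w2=1 w0=1 clk=1 w1=1 w3=1 w4=0 w6=1 w5=1
t0.Δ2 w7=1 w2=1 w0=1 clk=1 w1=1 w3=1 w4=0 w6=1 w5=0
t0.Δ3 w7=0 w2=1 w0=0 clk=1 w1=1 w3=0 w4=0 w6=1 w5=0
t0.Δ4 w7=1 w2=1 w0=0 clk=1 w1=1 w3=0 w4=0 w6=0 w5=0
t0.Δ5 w7=1 w2=1 w0=0 clk=1 w1=0 w3=0 w4=0 w6=1 w5=0
t0.Δ6 w7=1 w2=1 w0=0 clk=1 w1=1 w3=0 w4=1 w6=1 w5=0
t0.Δ7 w7=1 w2=1 w0=1 clk=1 w1=1 w3=0 w4=0 w6=1 w5=0
t0.Δ8 w7=1 w2=1 w0=0 clk=1 w1=1 w3=0 w4=0 w6=1 w5=0
t1.Δ0 w7=1 w2=1 w0=0 clk=1 w1=1 w3=0 w4=0 w6=1 w5=0
t1.Δ1 w7=1 w2=1 w0=0 clk=0 w1=1 w3=0 w4=0 w6=1 w5=0
t2.Δ0 w7=1 w2=1 w0=0 clk=0 w1=1 w3=0 w4=0 w6=1 w5=0
t2.Δ1 w7=1 w2=1 w0=0 clk=1 w1=1 w3=0 w4=0 w6=1 w5=0
t2.Δ2 w7=1 w2=0 w0=0 clk=1 w1=1 w3=0 w4=0 w6=1 w5=1
t2.Δ3 w7=1 w2=0 w0=1 clk=1 w1=1 w3=0 w4=0 w6=1 w5=1
t3.Δ0 w7=1 w2=0 w0=1 clk=1 w1=1 w3=0 w4=0 w6=1 w5=1
t3.Δ1 w7=1 w2=0 w0=1 clk=0 w1=1 w3=0 w4=0 w6=1 w5=1
t4.Δ0 w7=1 w2=0 w0=1 clk=0 w1=1 w3=0 w4=0 w6=1 w5=1
t4.Δ1 w7=1 w2=0 w0=1 clk=1 w1=1 w3=0 w4=0 w6=1 w5=1
t4.Δ2 w7=1 w2=1 w0=1 clk=1 w1=1 w3=0 w4=0 w6=1 w5=0
t4.Δ3 w7=1 w2=1 w0=0 clk=1 w1=1 w3=0 w4=0 w6=1 w5=0
t5.Δ0 w7=1 w2=1 w0=0 clk=1 w1=1 w3=0 w4=0 w6=1 w5=0
t5.Δ1 w7=1 w2=1 w0=0 clk=0 w1=1 w3=0 w4=0 w6=1 w5=0
t6.Δ0 w7=1 w2=1 w0=0 clk=0 w1=1 w3=0 w4=0 w6=1 w5=0
t6.Δ1 w7=1 w2=1 w0=0 clk=1 w1=1 w3=0 w4=0 w6=1 w5=0
t6.Δ2 w7=1 w2=0 w0=0 clk=1 w1=1 w3=0 w4=0 w6=1 w5=1
t6.Δ3 w7=1 w2=0 w0=1 clk=1 w1=1 w3=0 w4=0 w6=1 w5=1
t7.Δ0 w7=1 w2=0 w0=1 clk=1 w1=1 w3=0 w4=0 w6=1 w5=1
t7.Δ1 w7=1 w2=0 w0=1 clk=0 w1=1 w3=0 w4=0 w6=1 w5=1
t8.Δ0 w7=1 w2=0 w0=1 clk=0 w1=1 w3=0 w4=0 w6=1 w5=1
t8.Δ1 w7=1 w2=0 w0=1 clk=1 w1=1 w3=0 w4=0 w6=1 w5=1
t8.Δ2 w7=1 w2=1 w0=1 clk=1 w1=1 w3=0 w4=0 w6=1 w5=0
t8.Δ3 w7=1 w2=1 w0=0 clk=1 w1=1 w3=0 w4=0 w6=1 w5=0
t9.Δ0 w7=1 w2=1 w0=0 clk=1 w1=1 w3=0 w4=0 w6=1 w5=0
t9.Δ1 w7=1 w2=1 w0=0 clk=0 w1=1 w3=0 w4=0 w6=1 w5=0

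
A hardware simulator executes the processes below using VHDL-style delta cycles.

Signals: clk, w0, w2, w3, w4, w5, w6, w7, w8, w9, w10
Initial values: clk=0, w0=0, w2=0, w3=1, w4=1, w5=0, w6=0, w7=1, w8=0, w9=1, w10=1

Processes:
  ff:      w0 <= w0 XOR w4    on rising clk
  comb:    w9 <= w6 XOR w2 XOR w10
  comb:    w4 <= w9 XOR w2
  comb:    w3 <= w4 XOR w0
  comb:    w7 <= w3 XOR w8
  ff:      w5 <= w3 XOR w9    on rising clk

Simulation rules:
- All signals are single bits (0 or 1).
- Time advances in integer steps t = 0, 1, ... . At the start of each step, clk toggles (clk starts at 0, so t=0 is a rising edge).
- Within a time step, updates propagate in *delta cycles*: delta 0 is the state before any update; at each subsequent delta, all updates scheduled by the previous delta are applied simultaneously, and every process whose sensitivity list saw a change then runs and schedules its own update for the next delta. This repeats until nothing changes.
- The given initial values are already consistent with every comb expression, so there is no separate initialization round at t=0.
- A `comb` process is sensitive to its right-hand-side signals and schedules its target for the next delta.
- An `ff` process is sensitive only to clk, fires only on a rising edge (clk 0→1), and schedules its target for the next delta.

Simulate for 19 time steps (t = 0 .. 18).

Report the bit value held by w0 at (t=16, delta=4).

t=0 Δ0: w0=0 w4=1 w10=1 w2=0 w6=0 w7=1 w5=0 w3=1 w8=0 clk=0 w9=1
  Δ1: clk:0→1
  Δ2: w0:0→1
  Δ3: w3:1→0
  Δ4: w7:1→0
  (4Δ to stable)
t=1 Δ0: w0=1 w4=1 w10=1 w2=0 w6=0 w7=0 w5=0 w3=0 w8=0 clk=1 w9=1
  Δ1: clk:1→0
  (1Δ to stable)
t=2 Δ0: w0=1 w4=1 w10=1 w2=0 w6=0 w7=0 w5=0 w3=0 w8=0 clk=0 w9=1
  Δ1: clk:0→1
  Δ2: w0:1→0, w5:0→1
  Δ3: w3:0→1
  Δ4: w7:0→1
  (4Δ to stable)
t=3 Δ0: w0=0 w4=1 w10=1 w2=0 w6=0 w7=1 w5=1 w3=1 w8=0 clk=1 w9=1
  Δ1: clk:1→0
  (1Δ to stable)
t=4 Δ0: w0=0 w4=1 w10=1 w2=0 w6=0 w7=1 w5=1 w3=1 w8=0 clk=0 w9=1
  Δ1: clk:0→1
  Δ2: w0:0→1, w5:1→0
  Δ3: w3:1→0
  Δ4: w7:1→0
  (4Δ to stable)
t=5 Δ0: w0=1 w4=1 w10=1 w2=0 w6=0 w7=0 w5=0 w3=0 w8=0 clk=1 w9=1
  Δ1: clk:1→0
  (1Δ to stable)
t=6 Δ0: w0=1 w4=1 w10=1 w2=0 w6=0 w7=0 w5=0 w3=0 w8=0 clk=0 w9=1
  Δ1: clk:0→1
  Δ2: w0:1→0, w5:0→1
  Δ3: w3:0→1
  Δ4: w7:0→1
  (4Δ to stable)
t=7 Δ0: w0=0 w4=1 w10=1 w2=0 w6=0 w7=1 w5=1 w3=1 w8=0 clk=1 w9=1
  Δ1: clk:1→0
  (1Δ to stable)
t=8 Δ0: w0=0 w4=1 w10=1 w2=0 w6=0 w7=1 w5=1 w3=1 w8=0 clk=0 w9=1
  Δ1: clk:0→1
  Δ2: w0:0→1, w5:1→0
  Δ3: w3:1→0
  Δ4: w7:1→0
  (4Δ to stable)
t=9 Δ0: w0=1 w4=1 w10=1 w2=0 w6=0 w7=0 w5=0 w3=0 w8=0 clk=1 w9=1
  Δ1: clk:1→0
  (1Δ to stable)
t=10 Δ0: w0=1 w4=1 w10=1 w2=0 w6=0 w7=0 w5=0 w3=0 w8=0 clk=0 w9=1
  Δ1: clk:0→1
  Δ2: w0:1→0, w5:0→1
  Δ3: w3:0→1
  Δ4: w7:0→1
  (4Δ to stable)
t=11 Δ0: w0=0 w4=1 w10=1 w2=0 w6=0 w7=1 w5=1 w3=1 w8=0 clk=1 w9=1
  Δ1: clk:1→0
  (1Δ to stable)
t=12 Δ0: w0=0 w4=1 w10=1 w2=0 w6=0 w7=1 w5=1 w3=1 w8=0 clk=0 w9=1
  Δ1: clk:0→1
  Δ2: w0:0→1, w5:1→0
  Δ3: w3:1→0
  Δ4: w7:1→0
  (4Δ to stable)
t=13 Δ0: w0=1 w4=1 w10=1 w2=0 w6=0 w7=0 w5=0 w3=0 w8=0 clk=1 w9=1
  Δ1: clk:1→0
  (1Δ to stable)
t=14 Δ0: w0=1 w4=1 w10=1 w2=0 w6=0 w7=0 w5=0 w3=0 w8=0 clk=0 w9=1
  Δ1: clk:0→1
  Δ2: w0:1→0, w5:0→1
  Δ3: w3:0→1
  Δ4: w7:0→1
  (4Δ to stable)
t=15 Δ0: w0=0 w4=1 w10=1 w2=0 w6=0 w7=1 w5=1 w3=1 w8=0 clk=1 w9=1
  Δ1: clk:1→0
  (1Δ to stable)
t=16 Δ0: w0=0 w4=1 w10=1 w2=0 w6=0 w7=1 w5=1 w3=1 w8=0 clk=0 w9=1
  Δ1: clk:0→1
  Δ2: w0:0→1, w5:1→0
  Δ3: w3:1→0
  Δ4: w7:1→0
  (4Δ to stable)
t=17 Δ0: w0=1 w4=1 w10=1 w2=0 w6=0 w7=0 w5=0 w3=0 w8=0 clk=1 w9=1
  Δ1: clk:1→0
  (1Δ to stable)
t=18 Δ0: w0=1 w4=1 w10=1 w2=0 w6=0 w7=0 w5=0 w3=0 w8=0 clk=0 w9=1
  Δ1: clk:0→1
  Δ2: w0:1→0, w5:0→1
  Δ3: w3:0→1
  Δ4: w7:0→1
  (4Δ to stable)

1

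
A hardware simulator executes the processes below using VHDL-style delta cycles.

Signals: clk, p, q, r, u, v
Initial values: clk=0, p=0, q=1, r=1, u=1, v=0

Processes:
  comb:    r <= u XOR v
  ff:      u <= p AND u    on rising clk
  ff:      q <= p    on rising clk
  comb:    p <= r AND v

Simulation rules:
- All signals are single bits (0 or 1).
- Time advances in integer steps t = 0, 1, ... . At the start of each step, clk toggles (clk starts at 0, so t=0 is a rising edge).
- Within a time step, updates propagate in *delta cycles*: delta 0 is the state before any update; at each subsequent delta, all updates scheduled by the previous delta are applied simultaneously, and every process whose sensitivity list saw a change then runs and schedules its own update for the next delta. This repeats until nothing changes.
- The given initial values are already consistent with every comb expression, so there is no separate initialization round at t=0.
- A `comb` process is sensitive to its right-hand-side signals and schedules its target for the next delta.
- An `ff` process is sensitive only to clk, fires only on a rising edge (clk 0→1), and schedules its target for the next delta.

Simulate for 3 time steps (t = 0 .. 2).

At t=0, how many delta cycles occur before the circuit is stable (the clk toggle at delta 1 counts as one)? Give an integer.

3

t0.Δ0 u=1 clk=0 r=1 q=1 v=0 p=0
t0.Δ1 u=1 clk=1 r=1 q=1 v=0 p=0
t0.Δ2 u=0 clk=1 r=1 q=0 v=0 p=0
t0.Δ3 u=0 clk=1 r=0 q=0 v=0 p=0
t1.Δ0 u=0 clk=1 r=0 q=0 v=0 p=0
t1.Δ1 u=0 clk=0 r=0 q=0 v=0 p=0
t2.Δ0 u=0 clk=0 r=0 q=0 v=0 p=0
t2.Δ1 u=0 clk=1 r=0 q=0 v=0 p=0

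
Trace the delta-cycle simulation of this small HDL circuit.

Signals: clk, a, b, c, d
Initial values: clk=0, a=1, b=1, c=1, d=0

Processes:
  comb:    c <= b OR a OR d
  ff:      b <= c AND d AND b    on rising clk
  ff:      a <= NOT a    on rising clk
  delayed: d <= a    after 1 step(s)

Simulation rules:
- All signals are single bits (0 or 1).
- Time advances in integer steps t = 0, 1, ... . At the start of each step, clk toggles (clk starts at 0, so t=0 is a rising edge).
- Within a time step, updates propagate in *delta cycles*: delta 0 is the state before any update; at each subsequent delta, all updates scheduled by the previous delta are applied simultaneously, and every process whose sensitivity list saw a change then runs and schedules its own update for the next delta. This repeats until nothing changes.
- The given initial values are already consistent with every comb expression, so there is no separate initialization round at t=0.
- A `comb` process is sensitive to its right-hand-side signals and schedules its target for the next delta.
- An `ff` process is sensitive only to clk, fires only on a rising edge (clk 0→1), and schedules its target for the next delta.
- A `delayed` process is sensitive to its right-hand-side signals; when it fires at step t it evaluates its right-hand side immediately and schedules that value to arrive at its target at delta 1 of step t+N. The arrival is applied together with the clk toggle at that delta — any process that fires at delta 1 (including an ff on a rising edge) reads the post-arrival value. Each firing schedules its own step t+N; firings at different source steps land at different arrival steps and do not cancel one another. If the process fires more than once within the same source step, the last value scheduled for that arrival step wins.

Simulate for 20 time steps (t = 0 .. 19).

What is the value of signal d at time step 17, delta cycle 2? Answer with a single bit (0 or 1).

t0.Δ0 b=1 c=1 d=0 a=1 clk=0
t0.Δ1 b=1 c=1 d=0 a=1 clk=1
t0.Δ2 b=0 c=1 d=0 a=0 clk=1
t0.Δ3 b=0 c=0 d=0 a=0 clk=1
t1.Δ0 b=0 c=0 d=0 a=0 clk=1
t1.Δ1 b=0 c=0 d=0 a=0 clk=0
t2.Δ0 b=0 c=0 d=0 a=0 clk=0
t2.Δ1 b=0 c=0 d=0 a=0 clk=1
t2.Δ2 b=0 c=0 d=0 a=1 clk=1
t2.Δ3 b=0 c=1 d=0 a=1 clk=1
t3.Δ0 b=0 c=1 d=0 a=1 clk=1
t3.Δ1 b=0 c=1 d=1 a=1 clk=0
t4.Δ0 b=0 c=1 d=1 a=1 clk=0
t4.Δ1 b=0 c=1 d=1 a=1 clk=1
t4.Δ2 b=0 c=1 d=1 a=0 clk=1
t5.Δ0 b=0 c=1 d=1 a=0 clk=1
t5.Δ1 b=0 c=1 d=0 a=0 clk=0
t5.Δ2 b=0 c=0 d=0 a=0 clk=0
t6.Δ0 b=0 c=0 d=0 a=0 clk=0
t6.Δ1 b=0 c=0 d=0 a=0 clk=1
t6.Δ2 b=0 c=0 d=0 a=1 clk=1
t6.Δ3 b=0 c=1 d=0 a=1 clk=1
t7.Δ0 b=0 c=1 d=0 a=1 clk=1
t7.Δ1 b=0 c=1 d=1 a=1 clk=0
t8.Δ0 b=0 c=1 d=1 a=1 clk=0
t8.Δ1 b=0 c=1 d=1 a=1 clk=1
t8.Δ2 b=0 c=1 d=1 a=0 clk=1
t9.Δ0 b=0 c=1 d=1 a=0 clk=1
t9.Δ1 b=0 c=1 d=0 a=0 clk=0
t9.Δ2 b=0 c=0 d=0 a=0 clk=0
t10.Δ0 b=0 c=0 d=0 a=0 clk=0
t10.Δ1 b=0 c=0 d=0 a=0 clk=1
t10.Δ2 b=0 c=0 d=0 a=1 clk=1
t10.Δ3 b=0 c=1 d=0 a=1 clk=1
t11.Δ0 b=0 c=1 d=0 a=1 clk=1
t11.Δ1 b=0 c=1 d=1 a=1 clk=0
t12.Δ0 b=0 c=1 d=1 a=1 clk=0
t12.Δ1 b=0 c=1 d=1 a=1 clk=1
t12.Δ2 b=0 c=1 d=1 a=0 clk=1
t13.Δ0 b=0 c=1 d=1 a=0 clk=1
t13.Δ1 b=0 c=1 d=0 a=0 clk=0
t13.Δ2 b=0 c=0 d=0 a=0 clk=0
t14.Δ0 b=0 c=0 d=0 a=0 clk=0
t14.Δ1 b=0 c=0 d=0 a=0 clk=1
t14.Δ2 b=0 c=0 d=0 a=1 clk=1
t14.Δ3 b=0 c=1 d=0 a=1 clk=1
t15.Δ0 b=0 c=1 d=0 a=1 clk=1
t15.Δ1 b=0 c=1 d=1 a=1 clk=0
t16.Δ0 b=0 c=1 d=1 a=1 clk=0
t16.Δ1 b=0 c=1 d=1 a=1 clk=1
t16.Δ2 b=0 c=1 d=1 a=0 clk=1
t17.Δ0 b=0 c=1 d=1 a=0 clk=1
t17.Δ1 b=0 c=1 d=0 a=0 clk=0
t17.Δ2 b=0 c=0 d=0 a=0 clk=0
t18.Δ0 b=0 c=0 d=0 a=0 clk=0
t18.Δ1 b=0 c=0 d=0 a=0 clk=1
t18.Δ2 b=0 c=0 d=0 a=1 clk=1
t18.Δ3 b=0 c=1 d=0 a=1 clk=1
t19.Δ0 b=0 c=1 d=0 a=1 clk=1
t19.Δ1 b=0 c=1 d=1 a=1 clk=0

0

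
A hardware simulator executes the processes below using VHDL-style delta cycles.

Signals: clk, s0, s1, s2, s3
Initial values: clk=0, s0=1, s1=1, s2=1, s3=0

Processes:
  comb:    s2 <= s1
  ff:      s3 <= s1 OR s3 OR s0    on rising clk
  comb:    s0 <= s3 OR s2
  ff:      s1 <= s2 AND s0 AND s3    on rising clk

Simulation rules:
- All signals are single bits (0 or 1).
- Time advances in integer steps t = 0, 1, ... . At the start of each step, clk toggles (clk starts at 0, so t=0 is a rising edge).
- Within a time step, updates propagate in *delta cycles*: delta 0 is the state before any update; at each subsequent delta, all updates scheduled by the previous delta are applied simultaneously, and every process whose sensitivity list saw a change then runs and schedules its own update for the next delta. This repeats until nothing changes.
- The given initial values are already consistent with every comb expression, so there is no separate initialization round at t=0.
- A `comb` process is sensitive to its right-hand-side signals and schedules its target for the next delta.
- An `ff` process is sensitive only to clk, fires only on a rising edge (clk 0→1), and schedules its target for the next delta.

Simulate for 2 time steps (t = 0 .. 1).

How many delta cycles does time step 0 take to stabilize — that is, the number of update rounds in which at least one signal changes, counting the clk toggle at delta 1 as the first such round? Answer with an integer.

t=0 Δ0: s0=1 s1=1 s3=0 clk=0 s2=1
  Δ1: clk:0→1
  Δ2: s1:1→0, s3:0→1
  Δ3: s2:1→0
  (3Δ to stable)
t=1 Δ0: s0=1 s1=0 s3=1 clk=1 s2=0
  Δ1: clk:1→0
  (1Δ to stable)

3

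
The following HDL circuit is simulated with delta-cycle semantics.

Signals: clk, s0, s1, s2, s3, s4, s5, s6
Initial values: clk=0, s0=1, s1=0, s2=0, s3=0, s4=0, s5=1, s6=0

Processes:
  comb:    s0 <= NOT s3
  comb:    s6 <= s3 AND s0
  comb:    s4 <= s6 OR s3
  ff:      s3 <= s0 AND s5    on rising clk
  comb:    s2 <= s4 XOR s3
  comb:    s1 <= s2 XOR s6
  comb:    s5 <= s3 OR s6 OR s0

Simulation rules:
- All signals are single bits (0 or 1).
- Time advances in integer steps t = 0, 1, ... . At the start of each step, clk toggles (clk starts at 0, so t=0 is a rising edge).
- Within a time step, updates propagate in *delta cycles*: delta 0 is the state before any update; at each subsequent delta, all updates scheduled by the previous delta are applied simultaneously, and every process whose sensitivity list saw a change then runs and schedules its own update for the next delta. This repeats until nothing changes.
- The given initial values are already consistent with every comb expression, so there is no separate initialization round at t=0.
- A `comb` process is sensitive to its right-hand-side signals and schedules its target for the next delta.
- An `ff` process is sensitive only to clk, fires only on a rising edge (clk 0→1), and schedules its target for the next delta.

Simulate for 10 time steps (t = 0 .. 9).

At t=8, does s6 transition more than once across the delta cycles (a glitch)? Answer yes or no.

[bits: s0,s4,s3,clk,s5,s1,s2,s6]
t=0: Δ0=10001000 Δ1=10011000 Δ2=10111000 Δ3=01111011 Δ4=01111000 | 4Δ
t=1: Δ0=01111000 Δ1=01101000 | 1Δ
t=2: Δ0=01101000 Δ1=01111000 Δ2=01011000 Δ3=10010010 Δ4=10011100 Δ5=10011000 | 5Δ
t=3: Δ0=10011000 Δ1=10001000 | 1Δ
t=4: Δ0=10001000 Δ1=10011000 Δ2=10111000 Δ3=01111011 Δ4=01111000 | 4Δ
t=5: Δ0=01111000 Δ1=01101000 | 1Δ
t=6: Δ0=01101000 Δ1=01111000 Δ2=01011000 Δ3=10010010 Δ4=10011100 Δ5=10011000 | 5Δ
t=7: Δ0=10011000 Δ1=10001000 | 1Δ
t=8: Δ0=10001000 Δ1=10011000 Δ2=10111000 Δ3=01111011 Δ4=01111000 | 4Δ
t=9: Δ0=01111000 Δ1=01101000 | 1Δ

yes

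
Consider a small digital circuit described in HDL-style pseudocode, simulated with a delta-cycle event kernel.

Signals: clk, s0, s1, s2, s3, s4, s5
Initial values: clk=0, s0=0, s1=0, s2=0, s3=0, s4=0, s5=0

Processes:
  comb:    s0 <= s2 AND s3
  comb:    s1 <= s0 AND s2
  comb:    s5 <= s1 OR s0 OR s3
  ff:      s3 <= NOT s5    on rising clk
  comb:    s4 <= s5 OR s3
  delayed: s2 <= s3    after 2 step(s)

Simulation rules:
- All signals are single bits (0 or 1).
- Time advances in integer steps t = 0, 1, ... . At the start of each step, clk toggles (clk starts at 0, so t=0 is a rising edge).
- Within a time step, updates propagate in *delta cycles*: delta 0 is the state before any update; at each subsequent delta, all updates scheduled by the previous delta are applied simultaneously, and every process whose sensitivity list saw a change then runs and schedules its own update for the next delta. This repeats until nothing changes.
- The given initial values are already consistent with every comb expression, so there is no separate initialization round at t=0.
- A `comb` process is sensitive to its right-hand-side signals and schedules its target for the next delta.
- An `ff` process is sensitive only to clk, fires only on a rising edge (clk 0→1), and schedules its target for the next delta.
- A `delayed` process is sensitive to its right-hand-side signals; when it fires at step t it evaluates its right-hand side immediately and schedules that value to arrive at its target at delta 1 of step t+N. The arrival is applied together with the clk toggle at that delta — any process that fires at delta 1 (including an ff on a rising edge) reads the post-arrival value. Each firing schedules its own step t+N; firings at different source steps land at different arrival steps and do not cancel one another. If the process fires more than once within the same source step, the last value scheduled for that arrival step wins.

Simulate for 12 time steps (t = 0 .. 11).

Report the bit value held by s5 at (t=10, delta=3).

[bits: s0,s3,s5,clk,s1,s4,s2]
t=0: Δ0=0000000 Δ1=0001000 Δ2=0101000 Δ3=0111010 | 3Δ
t=1: Δ0=0111010 Δ1=0110010 | 1Δ
t=2: Δ0=0110010 Δ1=0111011 Δ2=1011011 Δ3=0011111 Δ4=0011011 Δ5=0001011 Δ6=0001001 | 6Δ
t=3: Δ0=0001001 Δ1=0000001 | 1Δ
t=4: Δ0=0000001 Δ1=0001000 Δ2=0101000 Δ3=0111010 | 3Δ
t=5: Δ0=0111010 Δ1=0110010 | 1Δ
t=6: Δ0=0110010 Δ1=0111011 Δ2=1011011 Δ3=0011111 Δ4=0011011 Δ5=0001011 Δ6=0001001 | 6Δ
t=7: Δ0=0001001 Δ1=0000001 | 1Δ
t=8: Δ0=0000001 Δ1=0001000 Δ2=0101000 Δ3=0111010 | 3Δ
t=9: Δ0=0111010 Δ1=0110010 | 1Δ
t=10: Δ0=0110010 Δ1=0111011 Δ2=1011011 Δ3=0011111 Δ4=0011011 Δ5=0001011 Δ6=0001001 | 6Δ
t=11: Δ0=0001001 Δ1=0000001 | 1Δ

1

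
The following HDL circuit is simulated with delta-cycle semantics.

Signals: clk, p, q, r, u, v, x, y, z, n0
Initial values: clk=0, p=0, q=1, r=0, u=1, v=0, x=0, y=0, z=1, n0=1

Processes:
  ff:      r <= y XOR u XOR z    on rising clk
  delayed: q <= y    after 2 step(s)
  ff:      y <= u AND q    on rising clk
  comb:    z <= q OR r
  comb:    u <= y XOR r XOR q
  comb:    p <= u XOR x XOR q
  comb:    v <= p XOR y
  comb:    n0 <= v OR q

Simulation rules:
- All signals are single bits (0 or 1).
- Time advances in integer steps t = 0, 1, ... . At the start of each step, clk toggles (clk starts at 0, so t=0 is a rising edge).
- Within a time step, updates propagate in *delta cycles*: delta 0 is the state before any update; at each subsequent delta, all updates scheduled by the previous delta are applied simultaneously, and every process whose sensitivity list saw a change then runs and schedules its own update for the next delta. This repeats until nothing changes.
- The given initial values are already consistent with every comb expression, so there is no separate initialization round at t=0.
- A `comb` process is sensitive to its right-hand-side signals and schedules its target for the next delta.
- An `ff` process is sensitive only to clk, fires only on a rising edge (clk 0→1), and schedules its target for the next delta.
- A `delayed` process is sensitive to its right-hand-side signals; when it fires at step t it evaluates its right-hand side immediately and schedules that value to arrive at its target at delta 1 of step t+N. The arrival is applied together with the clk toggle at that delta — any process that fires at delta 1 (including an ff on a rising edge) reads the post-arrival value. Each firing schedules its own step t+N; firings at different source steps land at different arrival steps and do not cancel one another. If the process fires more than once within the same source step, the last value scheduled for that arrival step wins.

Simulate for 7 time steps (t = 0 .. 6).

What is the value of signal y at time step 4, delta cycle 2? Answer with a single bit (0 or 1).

[bits: z,v,clk,q,x,u,p,r,y,n0]
t=0: Δ0=1001010001 Δ1=1011010001 Δ2=1011010011 Δ3=1111000011 Δ4=1111001011 Δ5=1011001011 | 5Δ
t=1: Δ0=1011001011 Δ1=1001001011 | 1Δ
t=2: Δ0=1001001011 Δ1=1011001011 Δ2=1011001001 Δ3=1111011001 Δ4=1111010001 Δ5=1011010001 | 5Δ
t=3: Δ0=1011010001 Δ1=1001010001 | 1Δ
t=4: Δ0=1001010001 Δ1=1010010001 Δ2=0010001000 Δ3=0110000000 Δ4=0010000001 Δ5=0010000000 | 5Δ
t=5: Δ0=0010000000 Δ1=0000000000 | 1Δ
t=6: Δ0=0000000000 Δ1=0010000000 | 1Δ

0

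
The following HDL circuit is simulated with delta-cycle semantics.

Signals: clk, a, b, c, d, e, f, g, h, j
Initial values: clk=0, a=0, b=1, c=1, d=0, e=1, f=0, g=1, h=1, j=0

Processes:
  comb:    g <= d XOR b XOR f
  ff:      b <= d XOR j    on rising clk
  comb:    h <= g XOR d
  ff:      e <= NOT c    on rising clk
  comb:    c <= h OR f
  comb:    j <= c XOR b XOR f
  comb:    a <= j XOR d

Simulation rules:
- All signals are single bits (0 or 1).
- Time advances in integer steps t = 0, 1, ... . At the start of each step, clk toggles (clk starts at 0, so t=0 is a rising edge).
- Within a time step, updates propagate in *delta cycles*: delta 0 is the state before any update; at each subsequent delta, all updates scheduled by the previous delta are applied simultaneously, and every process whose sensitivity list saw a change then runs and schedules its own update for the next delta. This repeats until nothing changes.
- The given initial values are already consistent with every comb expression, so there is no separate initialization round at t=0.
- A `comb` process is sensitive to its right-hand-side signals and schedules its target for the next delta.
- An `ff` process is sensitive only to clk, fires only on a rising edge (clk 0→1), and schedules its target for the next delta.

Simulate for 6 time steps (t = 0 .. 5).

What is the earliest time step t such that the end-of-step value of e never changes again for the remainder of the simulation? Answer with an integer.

t0.Δ0 g=1 j=0 f=0 clk=0 c=1 h=1 e=1 b=1 a=0 d=0
t0.Δ1 g=1 j=0 f=0 clk=1 c=1 h=1 e=1 b=1 a=0 d=0
t0.Δ2 g=1 j=0 f=0 clk=1 c=1 h=1 e=0 b=0 a=0 d=0
t0.Δ3 g=0 j=1 f=0 clk=1 c=1 h=1 e=0 b=0 a=0 d=0
t0.Δ4 g=0 j=1 f=0 clk=1 c=1 h=0 e=0 b=0 a=1 d=0
t0.Δ5 g=0 j=1 f=0 clk=1 c=0 h=0 e=0 b=0 a=1 d=0
t0.Δ6 g=0 j=0 f=0 clk=1 c=0 h=0 e=0 b=0 a=1 d=0
t0.Δ7 g=0 j=0 f=0 clk=1 c=0 h=0 e=0 b=0 a=0 d=0
t1.Δ0 g=0 j=0 f=0 clk=1 c=0 h=0 e=0 b=0 a=0 d=0
t1.Δ1 g=0 j=0 f=0 clk=0 c=0 h=0 e=0 b=0 a=0 d=0
t2.Δ0 g=0 j=0 f=0 clk=0 c=0 h=0 e=0 b=0 a=0 d=0
t2.Δ1 g=0 j=0 f=0 clk=1 c=0 h=0 e=0 b=0 a=0 d=0
t2.Δ2 g=0 j=0 f=0 clk=1 c=0 h=0 e=1 b=0 a=0 d=0
t3.Δ0 g=0 j=0 f=0 clk=1 c=0 h=0 e=1 b=0 a=0 d=0
t3.Δ1 g=0 j=0 f=0 clk=0 c=0 h=0 e=1 b=0 a=0 d=0
t4.Δ0 g=0 j=0 f=0 clk=0 c=0 h=0 e=1 b=0 a=0 d=0
t4.Δ1 g=0 j=0 f=0 clk=1 c=0 h=0 e=1 b=0 a=0 d=0
t5.Δ0 g=0 j=0 f=0 clk=1 c=0 h=0 e=1 b=0 a=0 d=0
t5.Δ1 g=0 j=0 f=0 clk=0 c=0 h=0 e=1 b=0 a=0 d=0

2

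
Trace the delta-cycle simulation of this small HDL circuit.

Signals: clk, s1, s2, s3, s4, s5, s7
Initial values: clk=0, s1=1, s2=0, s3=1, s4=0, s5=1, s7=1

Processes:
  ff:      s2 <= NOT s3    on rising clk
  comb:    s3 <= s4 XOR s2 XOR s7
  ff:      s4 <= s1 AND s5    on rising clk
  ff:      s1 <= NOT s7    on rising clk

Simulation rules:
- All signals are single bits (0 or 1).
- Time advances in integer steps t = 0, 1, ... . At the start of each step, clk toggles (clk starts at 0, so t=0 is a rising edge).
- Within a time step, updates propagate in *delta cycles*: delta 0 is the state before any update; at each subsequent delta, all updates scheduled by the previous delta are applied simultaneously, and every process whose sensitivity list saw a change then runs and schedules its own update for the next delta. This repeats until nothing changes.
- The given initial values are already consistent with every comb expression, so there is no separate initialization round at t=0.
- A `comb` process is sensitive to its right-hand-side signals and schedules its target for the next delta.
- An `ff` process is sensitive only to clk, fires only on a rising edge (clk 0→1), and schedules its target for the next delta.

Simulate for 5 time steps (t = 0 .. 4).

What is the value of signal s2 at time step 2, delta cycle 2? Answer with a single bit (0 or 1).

[bits: s5,s3,s7,s4,s2,clk,s1]
t=0: Δ0=1110001 Δ1=1110011 Δ2=1111010 Δ3=1011010 | 3Δ
t=1: Δ0=1011010 Δ1=1011000 | 1Δ
t=2: Δ0=1011000 Δ1=1011010 Δ2=1010110 | 2Δ
t=3: Δ0=1010110 Δ1=1010100 | 1Δ
t=4: Δ0=1010100 Δ1=1010110 | 1Δ

1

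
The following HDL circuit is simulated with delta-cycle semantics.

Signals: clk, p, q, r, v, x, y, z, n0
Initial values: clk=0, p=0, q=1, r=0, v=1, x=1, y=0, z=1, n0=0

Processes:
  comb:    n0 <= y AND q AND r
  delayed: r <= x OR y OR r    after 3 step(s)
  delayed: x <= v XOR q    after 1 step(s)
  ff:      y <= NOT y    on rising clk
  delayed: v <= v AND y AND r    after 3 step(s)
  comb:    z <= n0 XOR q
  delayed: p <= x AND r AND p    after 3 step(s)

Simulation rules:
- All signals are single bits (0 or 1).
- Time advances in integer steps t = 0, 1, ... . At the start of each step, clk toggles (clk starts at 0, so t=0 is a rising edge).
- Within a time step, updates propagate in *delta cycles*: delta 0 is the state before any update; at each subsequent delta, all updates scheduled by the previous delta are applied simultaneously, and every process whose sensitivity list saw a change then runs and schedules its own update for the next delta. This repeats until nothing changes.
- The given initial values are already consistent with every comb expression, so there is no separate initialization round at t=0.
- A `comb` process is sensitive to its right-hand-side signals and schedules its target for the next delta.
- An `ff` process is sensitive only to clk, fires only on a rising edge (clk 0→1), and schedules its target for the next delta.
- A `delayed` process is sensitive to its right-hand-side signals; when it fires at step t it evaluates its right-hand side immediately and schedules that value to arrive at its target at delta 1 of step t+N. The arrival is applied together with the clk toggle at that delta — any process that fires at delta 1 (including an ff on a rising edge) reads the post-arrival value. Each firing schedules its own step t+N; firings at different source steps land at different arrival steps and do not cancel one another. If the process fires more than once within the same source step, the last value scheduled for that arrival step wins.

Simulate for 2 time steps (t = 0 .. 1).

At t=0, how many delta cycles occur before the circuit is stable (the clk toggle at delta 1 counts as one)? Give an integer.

2

t0.Δ0 n0=0 x=1 q=1 v=1 r=0 p=0 y=0 z=1 clk=0
t0.Δ1 n0=0 x=1 q=1 v=1 r=0 p=0 y=0 z=1 clk=1
t0.Δ2 n0=0 x=1 q=1 v=1 r=0 p=0 y=1 z=1 clk=1
t1.Δ0 n0=0 x=1 q=1 v=1 r=0 p=0 y=1 z=1 clk=1
t1.Δ1 n0=0 x=1 q=1 v=1 r=0 p=0 y=1 z=1 clk=0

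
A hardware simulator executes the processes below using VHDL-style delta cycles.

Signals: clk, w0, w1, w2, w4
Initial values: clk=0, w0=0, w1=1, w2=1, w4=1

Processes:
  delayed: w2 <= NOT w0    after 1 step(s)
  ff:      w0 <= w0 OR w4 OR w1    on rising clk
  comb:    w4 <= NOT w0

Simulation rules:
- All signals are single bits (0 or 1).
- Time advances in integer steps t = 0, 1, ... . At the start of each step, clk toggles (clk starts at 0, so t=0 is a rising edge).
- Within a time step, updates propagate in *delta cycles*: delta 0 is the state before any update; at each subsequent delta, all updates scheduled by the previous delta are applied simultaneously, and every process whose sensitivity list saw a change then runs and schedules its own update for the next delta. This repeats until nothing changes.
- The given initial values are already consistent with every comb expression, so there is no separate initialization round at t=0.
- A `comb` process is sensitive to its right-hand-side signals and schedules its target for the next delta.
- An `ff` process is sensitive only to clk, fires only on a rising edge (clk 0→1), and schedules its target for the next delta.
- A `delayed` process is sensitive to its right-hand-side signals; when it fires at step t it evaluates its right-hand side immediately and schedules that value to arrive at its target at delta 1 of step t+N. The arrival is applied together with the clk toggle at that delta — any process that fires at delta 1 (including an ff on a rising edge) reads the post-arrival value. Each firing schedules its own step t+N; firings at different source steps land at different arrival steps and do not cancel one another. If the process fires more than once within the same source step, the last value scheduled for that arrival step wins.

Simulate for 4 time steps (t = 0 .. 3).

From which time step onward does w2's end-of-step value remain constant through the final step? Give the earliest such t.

1

t0.Δ0 w4=1 w0=0 clk=0 w2=1 w1=1
t0.Δ1 w4=1 w0=0 clk=1 w2=1 w1=1
t0.Δ2 w4=1 w0=1 clk=1 w2=1 w1=1
t0.Δ3 w4=0 w0=1 clk=1 w2=1 w1=1
t1.Δ0 w4=0 w0=1 clk=1 w2=1 w1=1
t1.Δ1 w4=0 w0=1 clk=0 w2=0 w1=1
t2.Δ0 w4=0 w0=1 clk=0 w2=0 w1=1
t2.Δ1 w4=0 w0=1 clk=1 w2=0 w1=1
t3.Δ0 w4=0 w0=1 clk=1 w2=0 w1=1
t3.Δ1 w4=0 w0=1 clk=0 w2=0 w1=1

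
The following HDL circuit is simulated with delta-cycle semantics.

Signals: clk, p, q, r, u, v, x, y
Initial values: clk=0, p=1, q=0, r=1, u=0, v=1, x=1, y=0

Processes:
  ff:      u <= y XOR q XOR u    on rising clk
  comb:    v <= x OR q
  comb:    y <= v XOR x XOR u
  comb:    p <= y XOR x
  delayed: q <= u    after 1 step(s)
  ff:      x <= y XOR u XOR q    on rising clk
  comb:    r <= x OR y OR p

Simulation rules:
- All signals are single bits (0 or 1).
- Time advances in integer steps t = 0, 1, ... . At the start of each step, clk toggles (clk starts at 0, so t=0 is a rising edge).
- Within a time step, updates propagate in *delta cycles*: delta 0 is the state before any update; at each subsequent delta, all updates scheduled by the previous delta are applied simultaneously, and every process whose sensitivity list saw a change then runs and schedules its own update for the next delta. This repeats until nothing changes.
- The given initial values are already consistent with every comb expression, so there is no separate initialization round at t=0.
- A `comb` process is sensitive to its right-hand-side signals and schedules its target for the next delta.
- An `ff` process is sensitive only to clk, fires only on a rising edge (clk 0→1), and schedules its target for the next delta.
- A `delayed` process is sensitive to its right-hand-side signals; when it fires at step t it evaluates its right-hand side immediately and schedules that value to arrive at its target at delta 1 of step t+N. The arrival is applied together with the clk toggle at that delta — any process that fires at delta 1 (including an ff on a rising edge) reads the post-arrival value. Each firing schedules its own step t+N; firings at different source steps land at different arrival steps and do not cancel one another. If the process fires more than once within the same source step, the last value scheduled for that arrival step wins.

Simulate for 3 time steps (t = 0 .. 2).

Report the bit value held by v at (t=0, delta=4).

0

[bits: u,clk,x,p,r,q,y,v]
t=0: Δ0=00111001 Δ1=01111001 Δ2=01011001 Δ3=01001010 Δ4=01011000 Δ5=01001000 Δ6=01000000 | 6Δ
t=1: Δ0=01000000 Δ1=00000000 | 1Δ
t=2: Δ0=00000000 Δ1=01000000 | 1Δ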